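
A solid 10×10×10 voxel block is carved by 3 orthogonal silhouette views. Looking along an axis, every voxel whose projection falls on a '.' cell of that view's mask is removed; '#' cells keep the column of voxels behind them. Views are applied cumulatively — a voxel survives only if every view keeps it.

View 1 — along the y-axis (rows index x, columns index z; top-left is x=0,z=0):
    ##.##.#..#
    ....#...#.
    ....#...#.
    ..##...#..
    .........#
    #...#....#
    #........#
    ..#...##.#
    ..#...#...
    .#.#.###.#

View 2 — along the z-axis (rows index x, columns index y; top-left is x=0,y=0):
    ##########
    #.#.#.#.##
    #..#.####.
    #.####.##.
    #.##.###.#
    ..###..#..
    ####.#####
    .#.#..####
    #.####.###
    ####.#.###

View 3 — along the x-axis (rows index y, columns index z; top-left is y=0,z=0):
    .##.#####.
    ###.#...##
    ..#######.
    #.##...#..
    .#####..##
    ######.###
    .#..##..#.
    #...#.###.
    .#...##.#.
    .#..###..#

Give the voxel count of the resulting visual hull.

initial block: 10^3 = 1000
V1 y: intersect with XZ mask (31 set) -- 310 left
V2 z: intersect with XY mask (71 set) -- 230 left
V3 x: intersect with YZ mask (58 set) -- 125 left

voxel count = 125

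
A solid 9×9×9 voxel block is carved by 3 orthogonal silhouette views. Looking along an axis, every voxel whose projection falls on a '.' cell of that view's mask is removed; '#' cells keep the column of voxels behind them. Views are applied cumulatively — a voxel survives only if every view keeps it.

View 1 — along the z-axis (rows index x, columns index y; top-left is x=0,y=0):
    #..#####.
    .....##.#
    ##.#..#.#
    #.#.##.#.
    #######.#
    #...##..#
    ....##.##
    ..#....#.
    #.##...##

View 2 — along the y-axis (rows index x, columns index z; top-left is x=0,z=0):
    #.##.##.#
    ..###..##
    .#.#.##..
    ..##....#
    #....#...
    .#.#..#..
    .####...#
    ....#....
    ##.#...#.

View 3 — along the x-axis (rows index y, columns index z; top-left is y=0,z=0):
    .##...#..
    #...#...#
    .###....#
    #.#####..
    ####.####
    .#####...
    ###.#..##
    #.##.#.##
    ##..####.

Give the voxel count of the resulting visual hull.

voxel count = 96

start: 9×9×9 = 729 voxels
step 1: project along z, AND mask (42/81) → |grid| = 378
step 2: project along y, AND mask (33/81) → |grid| = 156
step 3: project along x, AND mask (47/81) → |grid| = 96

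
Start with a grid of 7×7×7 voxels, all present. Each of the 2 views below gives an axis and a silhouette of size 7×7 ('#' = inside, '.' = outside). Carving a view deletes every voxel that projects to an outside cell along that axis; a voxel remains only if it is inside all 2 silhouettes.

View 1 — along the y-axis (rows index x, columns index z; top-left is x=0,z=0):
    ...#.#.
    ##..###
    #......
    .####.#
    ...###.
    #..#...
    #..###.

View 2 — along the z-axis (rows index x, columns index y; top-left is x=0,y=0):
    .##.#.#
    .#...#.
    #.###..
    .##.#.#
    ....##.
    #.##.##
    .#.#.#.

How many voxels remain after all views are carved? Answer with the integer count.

before carving: 343 voxels (7×7×7)
after view 1 [y-axis, 22 of 49 cells solid] → remaining = 154
after view 2 [z-axis, 24 of 49 cells solid] → remaining = 70

|visual hull| = 70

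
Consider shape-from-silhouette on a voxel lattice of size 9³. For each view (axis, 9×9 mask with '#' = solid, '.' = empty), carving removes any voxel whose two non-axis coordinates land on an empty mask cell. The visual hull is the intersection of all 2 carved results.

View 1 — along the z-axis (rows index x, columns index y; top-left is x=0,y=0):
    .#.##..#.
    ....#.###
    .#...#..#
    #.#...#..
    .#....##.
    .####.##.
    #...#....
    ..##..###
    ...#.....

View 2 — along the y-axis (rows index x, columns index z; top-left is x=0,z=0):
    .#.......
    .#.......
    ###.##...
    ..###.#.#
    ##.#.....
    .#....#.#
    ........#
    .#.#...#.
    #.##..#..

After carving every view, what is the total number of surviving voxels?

|visual hull| = 86

initial block: 9^3 = 729
[1] z-view keeps 31 columns → grid now 279
[2] y-view keeps 26 columns → grid now 86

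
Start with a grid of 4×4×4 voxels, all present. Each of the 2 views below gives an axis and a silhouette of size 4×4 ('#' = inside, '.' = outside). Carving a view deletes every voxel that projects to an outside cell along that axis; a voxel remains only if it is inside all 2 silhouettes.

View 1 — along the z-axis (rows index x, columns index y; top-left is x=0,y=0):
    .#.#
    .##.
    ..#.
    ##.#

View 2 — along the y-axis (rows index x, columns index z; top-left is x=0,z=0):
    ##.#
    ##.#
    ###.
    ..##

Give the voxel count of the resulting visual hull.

remaining voxels: 21

full grid |V| = 64
V1 z: intersect with XY mask (8 set) -- 32 left
V2 y: intersect with XZ mask (11 set) -- 21 left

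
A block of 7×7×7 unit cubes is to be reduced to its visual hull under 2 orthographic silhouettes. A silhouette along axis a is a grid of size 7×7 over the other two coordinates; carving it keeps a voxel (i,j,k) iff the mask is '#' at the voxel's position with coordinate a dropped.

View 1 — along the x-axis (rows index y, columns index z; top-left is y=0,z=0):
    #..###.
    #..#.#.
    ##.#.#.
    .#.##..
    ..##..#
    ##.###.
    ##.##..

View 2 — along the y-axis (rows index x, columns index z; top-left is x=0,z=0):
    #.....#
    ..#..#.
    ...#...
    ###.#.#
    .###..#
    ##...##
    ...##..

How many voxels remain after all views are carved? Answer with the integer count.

remaining voxels: 71

full grid |V| = 343
  1. axis=0 (YZ plane), |mask|=26  ⇒  voxels=182
  2. axis=1 (XZ plane), |mask|=20  ⇒  voxels=71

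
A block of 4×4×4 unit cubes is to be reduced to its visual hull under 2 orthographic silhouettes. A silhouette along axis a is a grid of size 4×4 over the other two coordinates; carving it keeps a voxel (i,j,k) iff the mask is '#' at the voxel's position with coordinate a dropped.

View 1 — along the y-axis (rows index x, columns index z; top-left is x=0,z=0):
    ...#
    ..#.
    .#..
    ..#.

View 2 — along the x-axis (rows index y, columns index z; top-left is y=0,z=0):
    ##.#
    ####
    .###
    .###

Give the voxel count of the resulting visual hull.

|visual hull| = 14

initial block: 4^3 = 64
after view 1 [y-axis, 4 of 16 cells solid] → remaining = 16
after view 2 [x-axis, 13 of 16 cells solid] → remaining = 14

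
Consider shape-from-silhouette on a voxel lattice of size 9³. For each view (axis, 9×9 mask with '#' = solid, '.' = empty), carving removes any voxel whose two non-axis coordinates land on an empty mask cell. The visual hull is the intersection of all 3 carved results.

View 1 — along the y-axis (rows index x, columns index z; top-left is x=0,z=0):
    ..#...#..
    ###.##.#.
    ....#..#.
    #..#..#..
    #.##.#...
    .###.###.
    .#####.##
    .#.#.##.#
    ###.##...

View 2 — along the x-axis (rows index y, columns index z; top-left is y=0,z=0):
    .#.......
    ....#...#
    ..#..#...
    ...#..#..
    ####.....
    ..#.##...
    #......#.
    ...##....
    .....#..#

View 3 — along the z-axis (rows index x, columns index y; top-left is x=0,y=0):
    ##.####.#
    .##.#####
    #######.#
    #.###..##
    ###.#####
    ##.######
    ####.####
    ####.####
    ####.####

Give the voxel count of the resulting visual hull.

initial block: 9^3 = 729
V1 y: intersect with XZ mask (40 set) -- 360 left
V2 x: intersect with YZ mask (20 set) -- 93 left
V3 z: intersect with XY mask (68 set) -- 78 left

|visual hull| = 78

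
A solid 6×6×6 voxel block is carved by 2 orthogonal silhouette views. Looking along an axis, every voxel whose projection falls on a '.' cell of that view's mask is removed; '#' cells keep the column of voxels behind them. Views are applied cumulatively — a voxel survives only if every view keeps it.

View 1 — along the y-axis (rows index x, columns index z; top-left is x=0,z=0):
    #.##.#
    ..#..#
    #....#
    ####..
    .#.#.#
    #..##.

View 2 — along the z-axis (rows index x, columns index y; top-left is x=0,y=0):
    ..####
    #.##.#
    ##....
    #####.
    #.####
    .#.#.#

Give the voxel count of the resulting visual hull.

remaining voxels: 72

full grid |V| = 216
V1 y: intersect with XZ mask (18 set) -- 108 left
V2 z: intersect with XY mask (23 set) -- 72 left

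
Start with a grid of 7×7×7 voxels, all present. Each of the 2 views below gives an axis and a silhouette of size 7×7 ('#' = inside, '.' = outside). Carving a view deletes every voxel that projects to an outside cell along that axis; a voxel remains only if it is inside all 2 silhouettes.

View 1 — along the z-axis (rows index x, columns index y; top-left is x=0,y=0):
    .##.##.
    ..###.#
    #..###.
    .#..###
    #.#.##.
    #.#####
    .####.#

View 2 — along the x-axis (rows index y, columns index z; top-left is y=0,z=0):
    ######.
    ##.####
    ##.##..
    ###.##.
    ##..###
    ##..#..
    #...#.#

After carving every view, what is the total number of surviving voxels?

|visual hull| = 138

before carving: 343 voxels (7×7×7)
  1. axis=2 (XY plane), |mask|=31  ⇒  voxels=217
  2. axis=0 (YZ plane), |mask|=32  ⇒  voxels=138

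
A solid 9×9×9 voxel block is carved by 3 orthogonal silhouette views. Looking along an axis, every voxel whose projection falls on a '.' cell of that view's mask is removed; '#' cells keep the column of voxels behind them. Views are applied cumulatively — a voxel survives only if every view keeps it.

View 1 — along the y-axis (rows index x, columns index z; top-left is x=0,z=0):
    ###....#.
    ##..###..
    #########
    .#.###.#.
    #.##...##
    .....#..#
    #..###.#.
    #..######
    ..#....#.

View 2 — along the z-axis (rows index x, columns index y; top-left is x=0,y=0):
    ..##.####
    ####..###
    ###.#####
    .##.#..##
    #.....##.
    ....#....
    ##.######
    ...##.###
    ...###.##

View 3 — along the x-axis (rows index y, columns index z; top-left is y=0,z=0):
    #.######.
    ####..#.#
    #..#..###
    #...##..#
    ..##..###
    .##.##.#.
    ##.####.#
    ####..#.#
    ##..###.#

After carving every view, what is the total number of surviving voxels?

voxel count = 160

before carving: 729 voxels (9×9×9)
step 1: project along y, AND mask (44/81) → |grid| = 396
step 2: project along z, AND mask (48/81) → |grid| = 258
step 3: project along x, AND mask (51/81) → |grid| = 160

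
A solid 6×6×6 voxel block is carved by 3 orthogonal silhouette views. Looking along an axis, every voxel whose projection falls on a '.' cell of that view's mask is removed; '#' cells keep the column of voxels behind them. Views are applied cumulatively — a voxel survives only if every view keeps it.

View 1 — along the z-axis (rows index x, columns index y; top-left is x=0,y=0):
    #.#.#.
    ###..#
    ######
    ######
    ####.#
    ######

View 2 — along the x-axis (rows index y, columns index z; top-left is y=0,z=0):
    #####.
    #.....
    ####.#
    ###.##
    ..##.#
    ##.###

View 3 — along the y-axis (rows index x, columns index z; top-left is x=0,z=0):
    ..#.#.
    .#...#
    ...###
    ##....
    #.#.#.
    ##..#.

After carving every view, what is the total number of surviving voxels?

initial block: 6^3 = 216
carve view 1 (along z, XY-mask fill 30/36): 180 voxels remain
carve view 2 (along x, YZ-mask fill 24/36): 122 voxels remain
carve view 3 (along y, XZ-mask fill 15/36): 52 voxels remain

voxel count = 52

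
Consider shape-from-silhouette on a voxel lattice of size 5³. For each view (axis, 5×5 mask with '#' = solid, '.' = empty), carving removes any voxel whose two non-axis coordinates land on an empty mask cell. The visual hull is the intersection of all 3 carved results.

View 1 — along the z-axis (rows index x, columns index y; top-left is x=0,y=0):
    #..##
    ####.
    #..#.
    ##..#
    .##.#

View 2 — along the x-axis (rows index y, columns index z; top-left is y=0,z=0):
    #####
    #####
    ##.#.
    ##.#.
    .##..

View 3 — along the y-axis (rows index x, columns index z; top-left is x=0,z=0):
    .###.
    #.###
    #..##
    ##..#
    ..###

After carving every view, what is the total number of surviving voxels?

full grid |V| = 125
after view 1 [z-axis, 15 of 25 cells solid] → remaining = 75
after view 2 [x-axis, 18 of 25 cells solid] → remaining = 56
after view 3 [y-axis, 16 of 25 cells solid] → remaining = 36

voxel count = 36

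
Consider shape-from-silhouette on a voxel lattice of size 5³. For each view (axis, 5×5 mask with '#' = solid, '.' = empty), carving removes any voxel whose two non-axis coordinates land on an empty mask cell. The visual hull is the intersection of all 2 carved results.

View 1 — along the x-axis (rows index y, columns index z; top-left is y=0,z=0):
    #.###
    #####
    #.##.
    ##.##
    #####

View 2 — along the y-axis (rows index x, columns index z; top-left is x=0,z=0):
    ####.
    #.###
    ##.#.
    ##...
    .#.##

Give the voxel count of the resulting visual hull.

before carving: 125 voxels (5×5×5)
  1. axis=0 (YZ plane), |mask|=21  ⇒  voxels=105
  2. axis=1 (XZ plane), |mask|=16  ⇒  voxels=68

68 voxels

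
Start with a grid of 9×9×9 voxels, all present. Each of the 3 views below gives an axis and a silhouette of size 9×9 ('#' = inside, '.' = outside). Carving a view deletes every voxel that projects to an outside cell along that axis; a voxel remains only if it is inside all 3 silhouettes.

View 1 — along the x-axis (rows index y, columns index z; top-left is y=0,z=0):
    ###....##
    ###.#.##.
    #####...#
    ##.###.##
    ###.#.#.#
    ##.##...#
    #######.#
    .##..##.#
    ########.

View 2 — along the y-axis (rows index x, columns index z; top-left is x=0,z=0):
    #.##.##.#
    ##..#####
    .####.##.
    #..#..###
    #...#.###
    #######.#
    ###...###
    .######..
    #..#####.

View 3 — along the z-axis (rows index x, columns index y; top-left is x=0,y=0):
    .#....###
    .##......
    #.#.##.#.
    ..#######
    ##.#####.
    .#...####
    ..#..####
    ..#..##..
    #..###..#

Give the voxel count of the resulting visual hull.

voxel count = 174

before carving: 729 voxels (9×9×9)
[1] x-view keeps 56 columns → grid now 504
[2] y-view keeps 55 columns → grid now 339
[3] z-view keeps 43 columns → grid now 174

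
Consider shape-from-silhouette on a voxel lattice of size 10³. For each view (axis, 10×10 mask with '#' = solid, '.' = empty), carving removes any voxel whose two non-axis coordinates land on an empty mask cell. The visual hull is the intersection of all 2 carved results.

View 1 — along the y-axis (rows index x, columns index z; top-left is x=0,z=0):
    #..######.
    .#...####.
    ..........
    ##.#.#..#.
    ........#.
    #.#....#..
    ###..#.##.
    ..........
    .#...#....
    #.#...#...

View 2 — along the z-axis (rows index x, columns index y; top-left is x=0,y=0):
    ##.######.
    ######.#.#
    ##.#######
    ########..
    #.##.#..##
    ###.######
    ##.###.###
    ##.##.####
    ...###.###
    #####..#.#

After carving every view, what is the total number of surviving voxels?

initial block: 10^3 = 1000
  1. axis=1 (XZ plane), |mask|=32  ⇒  voxels=320
  2. axis=2 (XY plane), |mask|=77  ⇒  voxels=250

remaining voxels: 250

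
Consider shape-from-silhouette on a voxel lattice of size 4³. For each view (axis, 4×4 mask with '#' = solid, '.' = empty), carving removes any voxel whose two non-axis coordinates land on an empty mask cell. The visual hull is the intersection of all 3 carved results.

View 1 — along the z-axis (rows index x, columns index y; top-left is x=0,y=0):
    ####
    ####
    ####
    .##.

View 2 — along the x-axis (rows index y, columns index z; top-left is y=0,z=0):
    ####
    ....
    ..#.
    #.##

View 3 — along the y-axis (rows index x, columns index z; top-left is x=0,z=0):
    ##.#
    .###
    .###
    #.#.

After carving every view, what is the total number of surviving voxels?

remaining voxels: 18

start: 4×4×4 = 64 voxels
after view 1 [z-axis, 14 of 16 cells solid] → remaining = 56
after view 2 [x-axis, 8 of 16 cells solid] → remaining = 25
after view 3 [y-axis, 11 of 16 cells solid] → remaining = 18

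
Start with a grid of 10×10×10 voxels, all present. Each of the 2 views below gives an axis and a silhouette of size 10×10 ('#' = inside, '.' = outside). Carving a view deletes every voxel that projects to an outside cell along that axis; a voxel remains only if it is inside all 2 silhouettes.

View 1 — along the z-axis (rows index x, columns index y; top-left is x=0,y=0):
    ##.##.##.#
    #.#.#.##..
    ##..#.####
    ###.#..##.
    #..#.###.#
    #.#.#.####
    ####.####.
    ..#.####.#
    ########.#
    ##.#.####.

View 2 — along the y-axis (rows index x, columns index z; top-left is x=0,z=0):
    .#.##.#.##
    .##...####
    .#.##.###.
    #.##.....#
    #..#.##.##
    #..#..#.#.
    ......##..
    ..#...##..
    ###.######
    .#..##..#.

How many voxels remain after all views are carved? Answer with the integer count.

345 voxels

initial block: 10^3 = 1000
carve view 1 (along z, XY-mask fill 68/100): 680 voxels remain
carve view 2 (along y, XZ-mask fill 50/100): 345 voxels remain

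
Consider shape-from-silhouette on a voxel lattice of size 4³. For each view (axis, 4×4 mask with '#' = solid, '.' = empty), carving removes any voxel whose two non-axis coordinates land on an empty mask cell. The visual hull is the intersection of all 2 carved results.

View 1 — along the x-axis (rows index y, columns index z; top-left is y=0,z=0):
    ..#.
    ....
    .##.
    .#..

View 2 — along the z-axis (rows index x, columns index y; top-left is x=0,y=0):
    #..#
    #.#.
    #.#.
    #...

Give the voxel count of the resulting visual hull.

9 voxels

before carving: 64 voxels (4×4×4)
[1] x-view keeps 4 columns → grid now 16
[2] z-view keeps 7 columns → grid now 9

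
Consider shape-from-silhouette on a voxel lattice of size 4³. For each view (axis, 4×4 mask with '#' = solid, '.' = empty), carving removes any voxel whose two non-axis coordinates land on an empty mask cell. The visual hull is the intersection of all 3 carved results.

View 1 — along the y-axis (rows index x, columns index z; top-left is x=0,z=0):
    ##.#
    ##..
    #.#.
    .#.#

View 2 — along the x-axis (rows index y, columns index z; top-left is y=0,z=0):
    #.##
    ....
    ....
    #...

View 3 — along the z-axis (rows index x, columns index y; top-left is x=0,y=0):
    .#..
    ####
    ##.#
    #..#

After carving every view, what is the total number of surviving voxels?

6 voxels

initial block: 4^3 = 64
  1. axis=1 (XZ plane), |mask|=9  ⇒  voxels=36
  2. axis=0 (YZ plane), |mask|=4  ⇒  voxels=9
  3. axis=2 (XY plane), |mask|=10  ⇒  voxels=6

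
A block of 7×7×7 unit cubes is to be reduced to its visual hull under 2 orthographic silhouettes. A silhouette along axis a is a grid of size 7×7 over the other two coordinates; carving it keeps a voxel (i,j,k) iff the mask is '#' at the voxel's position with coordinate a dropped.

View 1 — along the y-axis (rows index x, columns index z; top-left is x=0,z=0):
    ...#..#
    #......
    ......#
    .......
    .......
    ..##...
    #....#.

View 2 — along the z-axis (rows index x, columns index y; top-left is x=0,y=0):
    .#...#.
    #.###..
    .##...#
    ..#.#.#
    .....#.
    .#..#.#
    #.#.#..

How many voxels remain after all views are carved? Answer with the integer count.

|visual hull| = 23

start: 7×7×7 = 343 voxels
  1. axis=1 (XZ plane), |mask|=8  ⇒  voxels=56
  2. axis=2 (XY plane), |mask|=19  ⇒  voxels=23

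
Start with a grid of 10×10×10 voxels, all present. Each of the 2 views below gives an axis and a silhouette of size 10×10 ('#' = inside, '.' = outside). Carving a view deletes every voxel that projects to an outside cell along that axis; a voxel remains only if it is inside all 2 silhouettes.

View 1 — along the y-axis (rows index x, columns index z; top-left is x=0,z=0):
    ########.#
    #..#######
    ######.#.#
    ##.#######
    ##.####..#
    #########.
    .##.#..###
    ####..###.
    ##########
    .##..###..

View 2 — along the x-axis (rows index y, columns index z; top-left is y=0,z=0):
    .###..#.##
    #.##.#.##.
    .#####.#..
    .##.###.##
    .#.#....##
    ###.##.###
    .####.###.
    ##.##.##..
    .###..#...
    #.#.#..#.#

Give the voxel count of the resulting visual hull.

remaining voxels: 461

start: 10×10×10 = 1000 voxels
[1] y-view keeps 78 columns → grid now 780
[2] x-view keeps 59 columns → grid now 461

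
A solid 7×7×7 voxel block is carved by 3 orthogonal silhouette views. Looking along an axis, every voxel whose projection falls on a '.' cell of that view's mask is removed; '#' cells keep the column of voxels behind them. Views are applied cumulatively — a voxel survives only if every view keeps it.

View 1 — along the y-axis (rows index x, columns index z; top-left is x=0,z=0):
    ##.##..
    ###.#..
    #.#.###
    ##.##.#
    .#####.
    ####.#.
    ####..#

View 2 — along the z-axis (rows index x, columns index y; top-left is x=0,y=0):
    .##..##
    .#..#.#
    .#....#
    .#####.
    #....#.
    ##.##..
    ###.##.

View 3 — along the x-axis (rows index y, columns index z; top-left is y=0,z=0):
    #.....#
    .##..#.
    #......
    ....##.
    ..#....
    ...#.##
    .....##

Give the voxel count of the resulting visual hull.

remaining voxels: 31

initial block: 7^3 = 343
carve view 1 (along y, XZ-mask fill 33/49): 231 voxels remain
carve view 2 (along z, XY-mask fill 25/49): 118 voxels remain
carve view 3 (along x, YZ-mask fill 14/49): 31 voxels remain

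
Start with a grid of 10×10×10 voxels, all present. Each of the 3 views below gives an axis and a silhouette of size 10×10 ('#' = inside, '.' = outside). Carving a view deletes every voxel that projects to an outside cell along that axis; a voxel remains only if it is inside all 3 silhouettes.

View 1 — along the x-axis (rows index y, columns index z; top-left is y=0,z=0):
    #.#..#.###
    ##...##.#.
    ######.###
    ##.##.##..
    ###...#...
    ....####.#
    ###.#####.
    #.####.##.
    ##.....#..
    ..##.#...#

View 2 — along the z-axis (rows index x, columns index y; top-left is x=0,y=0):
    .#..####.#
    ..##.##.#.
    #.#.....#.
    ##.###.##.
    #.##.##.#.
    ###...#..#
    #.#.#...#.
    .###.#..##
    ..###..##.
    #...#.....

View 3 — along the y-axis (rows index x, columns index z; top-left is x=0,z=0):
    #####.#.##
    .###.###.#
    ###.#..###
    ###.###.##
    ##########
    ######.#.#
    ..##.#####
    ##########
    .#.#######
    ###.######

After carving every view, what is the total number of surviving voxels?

before carving: 1000 voxels (10×10×10)
[1] x-view keeps 57 columns → grid now 570
[2] z-view keeps 49 columns → grid now 280
[3] y-view keeps 82 columns → grid now 230

remaining voxels: 230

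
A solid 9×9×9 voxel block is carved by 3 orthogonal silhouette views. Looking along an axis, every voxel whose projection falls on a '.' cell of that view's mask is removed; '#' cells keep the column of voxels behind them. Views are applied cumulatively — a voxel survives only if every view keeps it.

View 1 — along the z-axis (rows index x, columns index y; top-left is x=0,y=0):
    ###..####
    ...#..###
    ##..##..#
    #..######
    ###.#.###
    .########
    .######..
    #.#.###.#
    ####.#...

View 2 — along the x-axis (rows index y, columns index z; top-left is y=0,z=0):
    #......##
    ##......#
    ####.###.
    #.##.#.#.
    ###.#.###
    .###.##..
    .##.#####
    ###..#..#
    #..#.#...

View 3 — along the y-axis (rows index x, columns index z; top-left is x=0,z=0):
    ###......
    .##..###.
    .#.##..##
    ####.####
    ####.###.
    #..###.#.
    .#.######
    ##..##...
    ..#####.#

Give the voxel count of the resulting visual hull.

remaining voxels: 172

initial block: 9^3 = 729
after view 1 [z-axis, 55 of 81 cells solid] → remaining = 495
after view 2 [x-axis, 45 of 81 cells solid] → remaining = 275
after view 3 [y-axis, 50 of 81 cells solid] → remaining = 172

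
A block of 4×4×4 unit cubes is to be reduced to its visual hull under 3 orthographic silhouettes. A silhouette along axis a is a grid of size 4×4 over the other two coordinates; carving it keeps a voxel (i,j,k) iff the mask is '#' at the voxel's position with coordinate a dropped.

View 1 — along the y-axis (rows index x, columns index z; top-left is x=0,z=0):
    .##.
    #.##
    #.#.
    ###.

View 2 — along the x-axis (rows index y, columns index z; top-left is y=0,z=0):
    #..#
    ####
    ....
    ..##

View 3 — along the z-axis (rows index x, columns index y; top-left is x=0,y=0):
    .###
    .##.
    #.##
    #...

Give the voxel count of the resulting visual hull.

9 voxels

start: 4×4×4 = 64 voxels
V1 y: intersect with XZ mask (10 set) -- 40 left
V2 x: intersect with YZ mask (8 set) -- 19 left
V3 z: intersect with XY mask (9 set) -- 9 left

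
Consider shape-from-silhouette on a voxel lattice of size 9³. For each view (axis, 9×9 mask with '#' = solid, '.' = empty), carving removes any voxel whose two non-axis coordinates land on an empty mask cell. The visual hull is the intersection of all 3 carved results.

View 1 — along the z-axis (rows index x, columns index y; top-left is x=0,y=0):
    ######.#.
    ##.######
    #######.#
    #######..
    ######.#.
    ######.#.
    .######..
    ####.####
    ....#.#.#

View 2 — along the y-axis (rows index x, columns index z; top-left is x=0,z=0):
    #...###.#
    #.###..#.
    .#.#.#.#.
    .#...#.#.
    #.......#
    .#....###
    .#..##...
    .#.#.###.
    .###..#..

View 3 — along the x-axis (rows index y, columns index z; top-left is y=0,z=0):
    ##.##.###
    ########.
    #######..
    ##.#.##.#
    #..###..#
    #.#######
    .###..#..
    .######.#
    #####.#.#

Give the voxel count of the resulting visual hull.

remaining voxels: 175

start: 9×9×9 = 729 voxels
after view 1 [z-axis, 61 of 81 cells solid] → remaining = 549
after view 2 [y-axis, 35 of 81 cells solid] → remaining = 240
after view 3 [x-axis, 59 of 81 cells solid] → remaining = 175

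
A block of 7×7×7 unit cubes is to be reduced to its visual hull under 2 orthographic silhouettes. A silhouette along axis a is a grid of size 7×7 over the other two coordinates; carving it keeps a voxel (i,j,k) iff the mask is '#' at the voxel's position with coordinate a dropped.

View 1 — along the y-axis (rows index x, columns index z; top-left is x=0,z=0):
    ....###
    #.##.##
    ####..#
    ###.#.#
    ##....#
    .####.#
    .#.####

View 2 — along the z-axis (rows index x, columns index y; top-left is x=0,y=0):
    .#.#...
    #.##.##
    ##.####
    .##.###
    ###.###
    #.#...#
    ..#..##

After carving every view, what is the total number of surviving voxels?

start: 7×7×7 = 343 voxels
step 1: project along y, AND mask (31/49) → |grid| = 217
step 2: project along z, AND mask (30/49) → |grid| = 134

|visual hull| = 134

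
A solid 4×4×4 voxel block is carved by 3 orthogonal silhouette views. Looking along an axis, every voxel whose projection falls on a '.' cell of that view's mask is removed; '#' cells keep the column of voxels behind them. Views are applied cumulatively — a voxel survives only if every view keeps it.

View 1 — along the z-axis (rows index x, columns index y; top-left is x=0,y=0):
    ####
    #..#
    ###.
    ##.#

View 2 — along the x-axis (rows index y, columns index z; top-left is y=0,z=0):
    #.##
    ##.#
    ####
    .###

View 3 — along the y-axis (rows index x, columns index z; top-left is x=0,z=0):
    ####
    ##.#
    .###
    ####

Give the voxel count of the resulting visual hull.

|visual hull| = 33

before carving: 64 voxels (4×4×4)
carve view 1 (along z, XY-mask fill 12/16): 48 voxels remain
carve view 2 (along x, YZ-mask fill 13/16): 38 voxels remain
carve view 3 (along y, XZ-mask fill 14/16): 33 voxels remain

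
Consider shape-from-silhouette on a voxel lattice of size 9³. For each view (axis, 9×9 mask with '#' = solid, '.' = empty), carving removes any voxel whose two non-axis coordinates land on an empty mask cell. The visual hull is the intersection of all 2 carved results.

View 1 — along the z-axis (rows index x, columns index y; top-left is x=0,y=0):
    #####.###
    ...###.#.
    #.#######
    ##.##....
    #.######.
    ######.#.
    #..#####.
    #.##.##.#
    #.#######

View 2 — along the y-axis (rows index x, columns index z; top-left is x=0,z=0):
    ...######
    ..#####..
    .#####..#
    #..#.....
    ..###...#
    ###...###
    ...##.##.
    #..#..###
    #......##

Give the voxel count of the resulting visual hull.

|visual hull| = 272

initial block: 9^3 = 729
carve view 1 (along z, XY-mask fill 58/81): 522 voxels remain
carve view 2 (along y, XZ-mask fill 41/81): 272 voxels remain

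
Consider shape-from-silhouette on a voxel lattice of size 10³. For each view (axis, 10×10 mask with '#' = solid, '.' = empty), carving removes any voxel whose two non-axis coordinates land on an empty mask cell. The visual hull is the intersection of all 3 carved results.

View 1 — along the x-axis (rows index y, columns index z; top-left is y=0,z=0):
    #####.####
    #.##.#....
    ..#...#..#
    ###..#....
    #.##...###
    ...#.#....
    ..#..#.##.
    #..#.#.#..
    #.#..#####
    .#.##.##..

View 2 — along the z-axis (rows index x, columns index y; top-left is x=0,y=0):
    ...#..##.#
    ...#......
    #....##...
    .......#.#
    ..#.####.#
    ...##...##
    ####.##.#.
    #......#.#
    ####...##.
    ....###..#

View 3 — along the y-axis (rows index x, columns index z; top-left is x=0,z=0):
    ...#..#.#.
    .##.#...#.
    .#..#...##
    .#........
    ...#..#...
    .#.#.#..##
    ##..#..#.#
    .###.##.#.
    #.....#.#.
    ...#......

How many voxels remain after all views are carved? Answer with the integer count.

start: 10×10×10 = 1000 voxels
after view 1 [x-axis, 48 of 100 cells solid] → remaining = 480
after view 2 [z-axis, 40 of 100 cells solid] → remaining = 190
after view 3 [y-axis, 34 of 100 cells solid] → remaining = 64

64 voxels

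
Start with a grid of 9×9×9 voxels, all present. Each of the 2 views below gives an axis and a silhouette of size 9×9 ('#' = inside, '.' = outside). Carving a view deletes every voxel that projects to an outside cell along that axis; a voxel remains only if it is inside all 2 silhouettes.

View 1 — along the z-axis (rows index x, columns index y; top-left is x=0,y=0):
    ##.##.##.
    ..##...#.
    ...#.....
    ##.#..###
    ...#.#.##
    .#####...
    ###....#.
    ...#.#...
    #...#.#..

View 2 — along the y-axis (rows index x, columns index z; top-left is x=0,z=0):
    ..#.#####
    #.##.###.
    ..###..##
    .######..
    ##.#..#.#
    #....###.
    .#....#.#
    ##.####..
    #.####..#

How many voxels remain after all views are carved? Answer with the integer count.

|visual hull| = 177

start: 9×9×9 = 729 voxels
carve view 1 (along z, XY-mask fill 34/81): 306 voxels remain
carve view 2 (along y, XZ-mask fill 47/81): 177 voxels remain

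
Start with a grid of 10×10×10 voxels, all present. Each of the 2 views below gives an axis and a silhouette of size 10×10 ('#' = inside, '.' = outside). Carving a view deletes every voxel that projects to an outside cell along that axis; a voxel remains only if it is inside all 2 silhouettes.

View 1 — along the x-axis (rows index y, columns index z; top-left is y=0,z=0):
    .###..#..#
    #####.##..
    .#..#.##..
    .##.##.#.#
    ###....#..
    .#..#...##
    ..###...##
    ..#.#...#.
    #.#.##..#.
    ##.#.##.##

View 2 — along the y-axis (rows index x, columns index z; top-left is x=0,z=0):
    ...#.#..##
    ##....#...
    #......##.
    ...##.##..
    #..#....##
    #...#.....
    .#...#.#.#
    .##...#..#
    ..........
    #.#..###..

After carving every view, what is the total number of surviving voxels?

full grid |V| = 1000
step 1: project along x, AND mask (50/100) → |grid| = 500
step 2: project along y, AND mask (33/100) → |grid| = 157

|visual hull| = 157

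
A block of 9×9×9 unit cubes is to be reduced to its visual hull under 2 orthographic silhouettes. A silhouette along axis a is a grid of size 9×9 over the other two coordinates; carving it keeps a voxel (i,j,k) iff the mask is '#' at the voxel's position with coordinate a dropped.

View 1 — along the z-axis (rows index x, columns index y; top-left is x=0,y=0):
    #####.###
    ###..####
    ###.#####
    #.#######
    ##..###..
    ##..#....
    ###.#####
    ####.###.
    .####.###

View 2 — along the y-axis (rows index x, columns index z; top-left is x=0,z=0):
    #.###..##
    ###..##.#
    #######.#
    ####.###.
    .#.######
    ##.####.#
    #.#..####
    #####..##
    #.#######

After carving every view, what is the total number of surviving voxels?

419 voxels

initial block: 9^3 = 729
step 1: project along z, AND mask (61/81) → |grid| = 549
step 2: project along y, AND mask (62/81) → |grid| = 419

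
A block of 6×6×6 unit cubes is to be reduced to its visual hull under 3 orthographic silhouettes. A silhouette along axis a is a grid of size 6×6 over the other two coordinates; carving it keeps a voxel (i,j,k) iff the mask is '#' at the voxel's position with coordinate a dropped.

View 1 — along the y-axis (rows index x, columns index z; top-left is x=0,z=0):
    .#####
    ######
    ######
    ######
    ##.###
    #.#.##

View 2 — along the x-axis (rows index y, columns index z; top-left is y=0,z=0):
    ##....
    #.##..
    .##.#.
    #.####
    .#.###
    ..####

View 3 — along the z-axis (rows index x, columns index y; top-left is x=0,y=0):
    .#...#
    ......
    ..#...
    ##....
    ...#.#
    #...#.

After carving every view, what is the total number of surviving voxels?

start: 6×6×6 = 216 voxels
carve view 1 (along y, XZ-mask fill 32/36): 192 voxels remain
carve view 2 (along x, YZ-mask fill 21/36): 112 voxels remain
carve view 3 (along z, XY-mask fill 9/36): 24 voxels remain

24 voxels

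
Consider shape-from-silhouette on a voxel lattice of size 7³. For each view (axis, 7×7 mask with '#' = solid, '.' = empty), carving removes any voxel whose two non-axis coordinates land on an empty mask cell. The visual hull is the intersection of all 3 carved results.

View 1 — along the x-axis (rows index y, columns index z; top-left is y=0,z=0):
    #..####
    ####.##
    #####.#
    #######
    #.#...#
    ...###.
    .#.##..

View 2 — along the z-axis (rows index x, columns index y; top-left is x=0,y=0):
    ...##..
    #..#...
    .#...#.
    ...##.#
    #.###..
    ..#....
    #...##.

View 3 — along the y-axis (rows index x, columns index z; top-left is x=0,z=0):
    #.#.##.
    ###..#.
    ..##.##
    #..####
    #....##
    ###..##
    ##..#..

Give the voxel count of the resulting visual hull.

before carving: 343 voxels (7×7×7)
after view 1 [x-axis, 33 of 49 cells solid] → remaining = 231
after view 2 [z-axis, 17 of 49 cells solid] → remaining = 82
after view 3 [y-axis, 28 of 49 cells solid] → remaining = 45

|visual hull| = 45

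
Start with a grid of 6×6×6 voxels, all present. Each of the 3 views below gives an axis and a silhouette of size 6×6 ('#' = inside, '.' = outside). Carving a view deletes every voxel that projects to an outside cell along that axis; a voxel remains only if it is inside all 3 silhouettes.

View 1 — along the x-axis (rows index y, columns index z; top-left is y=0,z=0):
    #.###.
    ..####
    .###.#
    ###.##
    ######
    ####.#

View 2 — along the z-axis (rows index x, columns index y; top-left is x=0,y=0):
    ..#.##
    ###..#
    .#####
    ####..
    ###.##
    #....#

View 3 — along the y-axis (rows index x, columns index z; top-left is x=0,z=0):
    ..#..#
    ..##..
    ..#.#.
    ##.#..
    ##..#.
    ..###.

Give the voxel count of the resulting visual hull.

43 voxels

full grid |V| = 216
  1. axis=0 (YZ plane), |mask|=28  ⇒  voxels=168
  2. axis=2 (XY plane), |mask|=23  ⇒  voxels=105
  3. axis=1 (XZ plane), |mask|=15  ⇒  voxels=43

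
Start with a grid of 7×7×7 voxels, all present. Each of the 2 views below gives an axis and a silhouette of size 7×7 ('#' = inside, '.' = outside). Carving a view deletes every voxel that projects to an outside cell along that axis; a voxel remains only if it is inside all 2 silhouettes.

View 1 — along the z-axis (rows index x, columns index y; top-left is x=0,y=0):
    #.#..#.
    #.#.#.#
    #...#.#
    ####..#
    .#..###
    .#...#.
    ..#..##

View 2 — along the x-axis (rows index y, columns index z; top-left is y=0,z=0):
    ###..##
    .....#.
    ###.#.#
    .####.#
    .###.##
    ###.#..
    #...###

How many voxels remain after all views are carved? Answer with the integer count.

remaining voxels: 99

initial block: 7^3 = 343
after view 1 [z-axis, 24 of 49 cells solid] → remaining = 168
after view 2 [x-axis, 29 of 49 cells solid] → remaining = 99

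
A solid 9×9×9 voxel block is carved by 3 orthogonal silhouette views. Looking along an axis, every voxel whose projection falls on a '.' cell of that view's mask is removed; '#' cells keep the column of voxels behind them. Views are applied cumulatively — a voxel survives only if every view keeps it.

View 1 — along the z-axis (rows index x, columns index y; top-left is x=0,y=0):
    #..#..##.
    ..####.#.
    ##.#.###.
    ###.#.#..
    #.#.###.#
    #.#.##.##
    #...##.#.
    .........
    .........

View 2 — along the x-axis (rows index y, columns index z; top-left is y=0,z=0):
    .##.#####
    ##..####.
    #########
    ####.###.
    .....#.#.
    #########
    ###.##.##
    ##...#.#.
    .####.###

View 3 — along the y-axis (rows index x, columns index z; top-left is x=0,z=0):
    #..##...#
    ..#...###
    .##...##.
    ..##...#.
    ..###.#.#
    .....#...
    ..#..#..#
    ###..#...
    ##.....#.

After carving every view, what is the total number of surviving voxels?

start: 9×9×9 = 729 voxels
V1 z: intersect with XY mask (36 set) -- 324 left
V2 x: intersect with YZ mask (58 set) -- 228 left
V3 y: intersect with XZ mask (31 set) -- 85 left

|visual hull| = 85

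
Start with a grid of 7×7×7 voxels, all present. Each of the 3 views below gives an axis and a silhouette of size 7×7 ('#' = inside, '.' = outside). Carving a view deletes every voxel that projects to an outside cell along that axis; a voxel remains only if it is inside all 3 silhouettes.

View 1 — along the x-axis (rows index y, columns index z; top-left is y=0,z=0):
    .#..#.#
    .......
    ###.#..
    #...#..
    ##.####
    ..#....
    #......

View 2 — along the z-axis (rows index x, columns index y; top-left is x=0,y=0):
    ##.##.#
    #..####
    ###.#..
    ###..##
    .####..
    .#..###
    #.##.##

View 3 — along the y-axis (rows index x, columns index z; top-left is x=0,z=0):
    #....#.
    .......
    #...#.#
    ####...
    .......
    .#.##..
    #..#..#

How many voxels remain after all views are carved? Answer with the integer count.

remaining voxels: 24

initial block: 7^3 = 343
  1. axis=0 (YZ plane), |mask|=17  ⇒  voxels=119
  2. axis=2 (XY plane), |mask|=32  ⇒  voxels=78
  3. axis=1 (XZ plane), |mask|=15  ⇒  voxels=24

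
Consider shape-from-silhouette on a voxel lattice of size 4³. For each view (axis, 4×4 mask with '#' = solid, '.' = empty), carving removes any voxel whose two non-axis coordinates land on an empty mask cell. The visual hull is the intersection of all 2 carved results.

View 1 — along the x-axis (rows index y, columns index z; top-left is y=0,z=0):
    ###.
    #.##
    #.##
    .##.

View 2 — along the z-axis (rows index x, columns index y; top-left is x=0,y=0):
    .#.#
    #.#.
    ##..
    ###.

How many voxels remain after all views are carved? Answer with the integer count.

|visual hull| = 26

initial block: 4^3 = 64
carve view 1 (along x, YZ-mask fill 11/16): 44 voxels remain
carve view 2 (along z, XY-mask fill 9/16): 26 voxels remain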